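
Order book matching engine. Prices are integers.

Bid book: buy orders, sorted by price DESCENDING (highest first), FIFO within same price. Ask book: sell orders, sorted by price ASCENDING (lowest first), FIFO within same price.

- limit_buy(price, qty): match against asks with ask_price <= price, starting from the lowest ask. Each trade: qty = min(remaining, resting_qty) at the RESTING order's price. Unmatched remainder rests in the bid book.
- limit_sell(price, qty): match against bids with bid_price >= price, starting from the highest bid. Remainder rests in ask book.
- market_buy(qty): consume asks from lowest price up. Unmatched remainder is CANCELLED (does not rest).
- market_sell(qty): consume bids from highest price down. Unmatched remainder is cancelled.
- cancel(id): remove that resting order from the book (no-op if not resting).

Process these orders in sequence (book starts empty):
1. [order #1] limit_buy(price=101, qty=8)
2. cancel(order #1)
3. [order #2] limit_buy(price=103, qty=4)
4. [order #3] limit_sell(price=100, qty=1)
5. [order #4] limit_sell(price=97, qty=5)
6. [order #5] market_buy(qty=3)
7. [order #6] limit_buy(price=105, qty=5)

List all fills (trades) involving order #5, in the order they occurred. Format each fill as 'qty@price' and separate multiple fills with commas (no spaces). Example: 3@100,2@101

After op 1 [order #1] limit_buy(price=101, qty=8): fills=none; bids=[#1:8@101] asks=[-]
After op 2 cancel(order #1): fills=none; bids=[-] asks=[-]
After op 3 [order #2] limit_buy(price=103, qty=4): fills=none; bids=[#2:4@103] asks=[-]
After op 4 [order #3] limit_sell(price=100, qty=1): fills=#2x#3:1@103; bids=[#2:3@103] asks=[-]
After op 5 [order #4] limit_sell(price=97, qty=5): fills=#2x#4:3@103; bids=[-] asks=[#4:2@97]
After op 6 [order #5] market_buy(qty=3): fills=#5x#4:2@97; bids=[-] asks=[-]
After op 7 [order #6] limit_buy(price=105, qty=5): fills=none; bids=[#6:5@105] asks=[-]

Answer: 2@97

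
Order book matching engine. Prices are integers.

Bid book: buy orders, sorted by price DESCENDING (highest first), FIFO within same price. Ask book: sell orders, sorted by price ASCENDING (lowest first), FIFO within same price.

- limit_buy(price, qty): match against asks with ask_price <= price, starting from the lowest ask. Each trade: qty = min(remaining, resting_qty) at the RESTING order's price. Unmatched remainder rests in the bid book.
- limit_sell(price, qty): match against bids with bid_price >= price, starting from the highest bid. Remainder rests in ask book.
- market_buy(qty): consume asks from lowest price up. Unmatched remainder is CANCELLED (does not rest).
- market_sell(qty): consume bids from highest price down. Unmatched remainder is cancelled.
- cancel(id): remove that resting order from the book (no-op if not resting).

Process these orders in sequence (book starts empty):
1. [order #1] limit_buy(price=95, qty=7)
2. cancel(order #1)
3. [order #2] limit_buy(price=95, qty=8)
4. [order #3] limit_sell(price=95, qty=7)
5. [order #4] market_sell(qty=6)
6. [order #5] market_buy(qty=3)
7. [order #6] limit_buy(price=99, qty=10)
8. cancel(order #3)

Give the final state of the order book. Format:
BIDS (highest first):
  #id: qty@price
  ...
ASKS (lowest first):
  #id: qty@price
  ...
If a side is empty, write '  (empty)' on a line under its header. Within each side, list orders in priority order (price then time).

Answer: BIDS (highest first):
  #6: 10@99
ASKS (lowest first):
  (empty)

Derivation:
After op 1 [order #1] limit_buy(price=95, qty=7): fills=none; bids=[#1:7@95] asks=[-]
After op 2 cancel(order #1): fills=none; bids=[-] asks=[-]
After op 3 [order #2] limit_buy(price=95, qty=8): fills=none; bids=[#2:8@95] asks=[-]
After op 4 [order #3] limit_sell(price=95, qty=7): fills=#2x#3:7@95; bids=[#2:1@95] asks=[-]
After op 5 [order #4] market_sell(qty=6): fills=#2x#4:1@95; bids=[-] asks=[-]
After op 6 [order #5] market_buy(qty=3): fills=none; bids=[-] asks=[-]
After op 7 [order #6] limit_buy(price=99, qty=10): fills=none; bids=[#6:10@99] asks=[-]
After op 8 cancel(order #3): fills=none; bids=[#6:10@99] asks=[-]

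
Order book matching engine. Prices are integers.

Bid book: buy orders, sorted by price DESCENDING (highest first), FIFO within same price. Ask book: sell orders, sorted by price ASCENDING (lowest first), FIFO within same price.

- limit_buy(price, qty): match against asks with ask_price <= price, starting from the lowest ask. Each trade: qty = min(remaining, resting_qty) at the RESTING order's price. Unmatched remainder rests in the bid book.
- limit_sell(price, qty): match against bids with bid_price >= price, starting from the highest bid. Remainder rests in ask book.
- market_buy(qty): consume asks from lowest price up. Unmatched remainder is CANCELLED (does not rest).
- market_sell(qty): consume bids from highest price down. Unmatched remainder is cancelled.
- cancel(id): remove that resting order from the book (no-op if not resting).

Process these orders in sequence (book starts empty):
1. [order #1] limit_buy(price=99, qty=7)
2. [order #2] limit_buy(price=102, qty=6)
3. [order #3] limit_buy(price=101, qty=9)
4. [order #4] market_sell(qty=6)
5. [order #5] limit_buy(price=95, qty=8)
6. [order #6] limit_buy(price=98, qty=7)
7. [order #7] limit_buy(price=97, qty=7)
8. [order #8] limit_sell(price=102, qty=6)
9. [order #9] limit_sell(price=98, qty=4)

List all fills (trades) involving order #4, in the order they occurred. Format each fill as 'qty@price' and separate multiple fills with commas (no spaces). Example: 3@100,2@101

After op 1 [order #1] limit_buy(price=99, qty=7): fills=none; bids=[#1:7@99] asks=[-]
After op 2 [order #2] limit_buy(price=102, qty=6): fills=none; bids=[#2:6@102 #1:7@99] asks=[-]
After op 3 [order #3] limit_buy(price=101, qty=9): fills=none; bids=[#2:6@102 #3:9@101 #1:7@99] asks=[-]
After op 4 [order #4] market_sell(qty=6): fills=#2x#4:6@102; bids=[#3:9@101 #1:7@99] asks=[-]
After op 5 [order #5] limit_buy(price=95, qty=8): fills=none; bids=[#3:9@101 #1:7@99 #5:8@95] asks=[-]
After op 6 [order #6] limit_buy(price=98, qty=7): fills=none; bids=[#3:9@101 #1:7@99 #6:7@98 #5:8@95] asks=[-]
After op 7 [order #7] limit_buy(price=97, qty=7): fills=none; bids=[#3:9@101 #1:7@99 #6:7@98 #7:7@97 #5:8@95] asks=[-]
After op 8 [order #8] limit_sell(price=102, qty=6): fills=none; bids=[#3:9@101 #1:7@99 #6:7@98 #7:7@97 #5:8@95] asks=[#8:6@102]
After op 9 [order #9] limit_sell(price=98, qty=4): fills=#3x#9:4@101; bids=[#3:5@101 #1:7@99 #6:7@98 #7:7@97 #5:8@95] asks=[#8:6@102]

Answer: 6@102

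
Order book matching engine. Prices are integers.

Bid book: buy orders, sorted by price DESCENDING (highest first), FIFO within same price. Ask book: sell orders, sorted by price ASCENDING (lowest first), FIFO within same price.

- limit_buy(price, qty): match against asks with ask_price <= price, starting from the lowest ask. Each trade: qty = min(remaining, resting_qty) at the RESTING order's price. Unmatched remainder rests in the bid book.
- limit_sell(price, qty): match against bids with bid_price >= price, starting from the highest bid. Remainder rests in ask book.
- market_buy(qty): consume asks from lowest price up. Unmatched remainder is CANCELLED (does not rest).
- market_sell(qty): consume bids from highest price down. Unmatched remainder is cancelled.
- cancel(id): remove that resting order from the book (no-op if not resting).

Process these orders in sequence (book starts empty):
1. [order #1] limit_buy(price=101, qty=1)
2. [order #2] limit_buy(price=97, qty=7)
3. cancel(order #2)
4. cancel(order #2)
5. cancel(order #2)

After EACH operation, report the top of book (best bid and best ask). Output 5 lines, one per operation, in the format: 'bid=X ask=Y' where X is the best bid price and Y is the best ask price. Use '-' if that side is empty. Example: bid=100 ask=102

After op 1 [order #1] limit_buy(price=101, qty=1): fills=none; bids=[#1:1@101] asks=[-]
After op 2 [order #2] limit_buy(price=97, qty=7): fills=none; bids=[#1:1@101 #2:7@97] asks=[-]
After op 3 cancel(order #2): fills=none; bids=[#1:1@101] asks=[-]
After op 4 cancel(order #2): fills=none; bids=[#1:1@101] asks=[-]
After op 5 cancel(order #2): fills=none; bids=[#1:1@101] asks=[-]

Answer: bid=101 ask=-
bid=101 ask=-
bid=101 ask=-
bid=101 ask=-
bid=101 ask=-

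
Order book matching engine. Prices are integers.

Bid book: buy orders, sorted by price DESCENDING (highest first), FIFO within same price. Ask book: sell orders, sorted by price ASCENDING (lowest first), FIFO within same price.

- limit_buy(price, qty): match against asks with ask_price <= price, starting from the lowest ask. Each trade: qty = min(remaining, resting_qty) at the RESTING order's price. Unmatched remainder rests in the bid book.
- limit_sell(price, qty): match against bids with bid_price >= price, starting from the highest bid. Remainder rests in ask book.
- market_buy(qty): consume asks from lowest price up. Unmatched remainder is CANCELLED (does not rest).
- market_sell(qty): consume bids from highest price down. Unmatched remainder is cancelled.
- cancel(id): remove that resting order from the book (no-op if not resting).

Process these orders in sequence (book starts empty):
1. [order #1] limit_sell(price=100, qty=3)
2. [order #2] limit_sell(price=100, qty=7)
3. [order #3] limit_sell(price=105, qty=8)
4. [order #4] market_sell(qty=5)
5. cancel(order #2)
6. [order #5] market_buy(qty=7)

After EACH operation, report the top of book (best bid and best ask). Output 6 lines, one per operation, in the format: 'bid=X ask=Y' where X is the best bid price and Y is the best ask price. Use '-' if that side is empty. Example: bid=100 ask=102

After op 1 [order #1] limit_sell(price=100, qty=3): fills=none; bids=[-] asks=[#1:3@100]
After op 2 [order #2] limit_sell(price=100, qty=7): fills=none; bids=[-] asks=[#1:3@100 #2:7@100]
After op 3 [order #3] limit_sell(price=105, qty=8): fills=none; bids=[-] asks=[#1:3@100 #2:7@100 #3:8@105]
After op 4 [order #4] market_sell(qty=5): fills=none; bids=[-] asks=[#1:3@100 #2:7@100 #3:8@105]
After op 5 cancel(order #2): fills=none; bids=[-] asks=[#1:3@100 #3:8@105]
After op 6 [order #5] market_buy(qty=7): fills=#5x#1:3@100 #5x#3:4@105; bids=[-] asks=[#3:4@105]

Answer: bid=- ask=100
bid=- ask=100
bid=- ask=100
bid=- ask=100
bid=- ask=100
bid=- ask=105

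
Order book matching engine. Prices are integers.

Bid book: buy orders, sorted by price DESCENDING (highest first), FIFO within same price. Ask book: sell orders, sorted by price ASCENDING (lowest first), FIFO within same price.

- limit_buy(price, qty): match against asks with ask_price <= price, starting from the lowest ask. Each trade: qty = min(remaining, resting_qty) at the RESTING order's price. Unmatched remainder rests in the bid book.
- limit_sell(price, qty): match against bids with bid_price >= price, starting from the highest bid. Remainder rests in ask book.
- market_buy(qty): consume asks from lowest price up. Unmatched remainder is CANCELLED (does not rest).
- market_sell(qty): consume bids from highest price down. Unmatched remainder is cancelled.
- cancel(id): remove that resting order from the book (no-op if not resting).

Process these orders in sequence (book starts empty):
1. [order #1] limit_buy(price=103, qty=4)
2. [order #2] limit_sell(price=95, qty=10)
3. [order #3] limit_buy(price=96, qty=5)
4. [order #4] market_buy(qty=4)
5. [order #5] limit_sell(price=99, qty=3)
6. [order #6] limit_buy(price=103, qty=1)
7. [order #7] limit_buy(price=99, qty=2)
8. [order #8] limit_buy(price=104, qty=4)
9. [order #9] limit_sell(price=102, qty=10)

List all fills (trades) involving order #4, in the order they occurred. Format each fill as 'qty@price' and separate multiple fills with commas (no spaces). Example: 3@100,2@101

After op 1 [order #1] limit_buy(price=103, qty=4): fills=none; bids=[#1:4@103] asks=[-]
After op 2 [order #2] limit_sell(price=95, qty=10): fills=#1x#2:4@103; bids=[-] asks=[#2:6@95]
After op 3 [order #3] limit_buy(price=96, qty=5): fills=#3x#2:5@95; bids=[-] asks=[#2:1@95]
After op 4 [order #4] market_buy(qty=4): fills=#4x#2:1@95; bids=[-] asks=[-]
After op 5 [order #5] limit_sell(price=99, qty=3): fills=none; bids=[-] asks=[#5:3@99]
After op 6 [order #6] limit_buy(price=103, qty=1): fills=#6x#5:1@99; bids=[-] asks=[#5:2@99]
After op 7 [order #7] limit_buy(price=99, qty=2): fills=#7x#5:2@99; bids=[-] asks=[-]
After op 8 [order #8] limit_buy(price=104, qty=4): fills=none; bids=[#8:4@104] asks=[-]
After op 9 [order #9] limit_sell(price=102, qty=10): fills=#8x#9:4@104; bids=[-] asks=[#9:6@102]

Answer: 1@95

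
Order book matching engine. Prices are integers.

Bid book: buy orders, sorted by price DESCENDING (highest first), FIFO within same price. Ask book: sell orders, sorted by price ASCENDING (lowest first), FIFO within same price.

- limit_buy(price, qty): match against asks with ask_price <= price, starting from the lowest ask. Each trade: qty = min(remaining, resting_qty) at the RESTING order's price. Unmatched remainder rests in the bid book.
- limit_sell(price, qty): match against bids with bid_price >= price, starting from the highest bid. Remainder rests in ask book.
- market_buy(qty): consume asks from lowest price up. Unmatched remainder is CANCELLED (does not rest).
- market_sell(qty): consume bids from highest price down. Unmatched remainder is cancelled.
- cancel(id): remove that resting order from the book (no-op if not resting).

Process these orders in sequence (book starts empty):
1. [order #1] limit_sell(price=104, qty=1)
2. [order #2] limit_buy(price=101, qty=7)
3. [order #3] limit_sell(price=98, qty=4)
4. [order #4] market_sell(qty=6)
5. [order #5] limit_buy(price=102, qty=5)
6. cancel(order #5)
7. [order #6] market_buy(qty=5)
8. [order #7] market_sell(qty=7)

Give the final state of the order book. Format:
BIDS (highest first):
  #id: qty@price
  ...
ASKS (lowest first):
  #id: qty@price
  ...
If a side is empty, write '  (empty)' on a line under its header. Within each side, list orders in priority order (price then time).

After op 1 [order #1] limit_sell(price=104, qty=1): fills=none; bids=[-] asks=[#1:1@104]
After op 2 [order #2] limit_buy(price=101, qty=7): fills=none; bids=[#2:7@101] asks=[#1:1@104]
After op 3 [order #3] limit_sell(price=98, qty=4): fills=#2x#3:4@101; bids=[#2:3@101] asks=[#1:1@104]
After op 4 [order #4] market_sell(qty=6): fills=#2x#4:3@101; bids=[-] asks=[#1:1@104]
After op 5 [order #5] limit_buy(price=102, qty=5): fills=none; bids=[#5:5@102] asks=[#1:1@104]
After op 6 cancel(order #5): fills=none; bids=[-] asks=[#1:1@104]
After op 7 [order #6] market_buy(qty=5): fills=#6x#1:1@104; bids=[-] asks=[-]
After op 8 [order #7] market_sell(qty=7): fills=none; bids=[-] asks=[-]

Answer: BIDS (highest first):
  (empty)
ASKS (lowest first):
  (empty)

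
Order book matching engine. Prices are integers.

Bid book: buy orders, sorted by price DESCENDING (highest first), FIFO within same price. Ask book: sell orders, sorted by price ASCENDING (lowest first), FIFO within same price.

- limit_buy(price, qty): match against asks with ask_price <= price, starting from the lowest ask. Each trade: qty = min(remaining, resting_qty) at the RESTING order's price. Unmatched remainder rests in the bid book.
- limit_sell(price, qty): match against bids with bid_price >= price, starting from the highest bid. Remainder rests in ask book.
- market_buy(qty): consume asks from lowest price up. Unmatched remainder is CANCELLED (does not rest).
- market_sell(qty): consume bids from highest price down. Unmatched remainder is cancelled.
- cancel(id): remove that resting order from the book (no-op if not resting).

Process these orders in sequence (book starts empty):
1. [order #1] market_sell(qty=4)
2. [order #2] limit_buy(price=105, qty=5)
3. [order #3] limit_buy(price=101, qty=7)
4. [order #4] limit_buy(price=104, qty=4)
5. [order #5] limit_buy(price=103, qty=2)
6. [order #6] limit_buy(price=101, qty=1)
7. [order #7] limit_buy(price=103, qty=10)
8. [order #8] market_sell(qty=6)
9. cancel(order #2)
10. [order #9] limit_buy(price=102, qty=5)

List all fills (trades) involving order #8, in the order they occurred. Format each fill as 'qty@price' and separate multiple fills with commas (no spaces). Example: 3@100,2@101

After op 1 [order #1] market_sell(qty=4): fills=none; bids=[-] asks=[-]
After op 2 [order #2] limit_buy(price=105, qty=5): fills=none; bids=[#2:5@105] asks=[-]
After op 3 [order #3] limit_buy(price=101, qty=7): fills=none; bids=[#2:5@105 #3:7@101] asks=[-]
After op 4 [order #4] limit_buy(price=104, qty=4): fills=none; bids=[#2:5@105 #4:4@104 #3:7@101] asks=[-]
After op 5 [order #5] limit_buy(price=103, qty=2): fills=none; bids=[#2:5@105 #4:4@104 #5:2@103 #3:7@101] asks=[-]
After op 6 [order #6] limit_buy(price=101, qty=1): fills=none; bids=[#2:5@105 #4:4@104 #5:2@103 #3:7@101 #6:1@101] asks=[-]
After op 7 [order #7] limit_buy(price=103, qty=10): fills=none; bids=[#2:5@105 #4:4@104 #5:2@103 #7:10@103 #3:7@101 #6:1@101] asks=[-]
After op 8 [order #8] market_sell(qty=6): fills=#2x#8:5@105 #4x#8:1@104; bids=[#4:3@104 #5:2@103 #7:10@103 #3:7@101 #6:1@101] asks=[-]
After op 9 cancel(order #2): fills=none; bids=[#4:3@104 #5:2@103 #7:10@103 #3:7@101 #6:1@101] asks=[-]
After op 10 [order #9] limit_buy(price=102, qty=5): fills=none; bids=[#4:3@104 #5:2@103 #7:10@103 #9:5@102 #3:7@101 #6:1@101] asks=[-]

Answer: 5@105,1@104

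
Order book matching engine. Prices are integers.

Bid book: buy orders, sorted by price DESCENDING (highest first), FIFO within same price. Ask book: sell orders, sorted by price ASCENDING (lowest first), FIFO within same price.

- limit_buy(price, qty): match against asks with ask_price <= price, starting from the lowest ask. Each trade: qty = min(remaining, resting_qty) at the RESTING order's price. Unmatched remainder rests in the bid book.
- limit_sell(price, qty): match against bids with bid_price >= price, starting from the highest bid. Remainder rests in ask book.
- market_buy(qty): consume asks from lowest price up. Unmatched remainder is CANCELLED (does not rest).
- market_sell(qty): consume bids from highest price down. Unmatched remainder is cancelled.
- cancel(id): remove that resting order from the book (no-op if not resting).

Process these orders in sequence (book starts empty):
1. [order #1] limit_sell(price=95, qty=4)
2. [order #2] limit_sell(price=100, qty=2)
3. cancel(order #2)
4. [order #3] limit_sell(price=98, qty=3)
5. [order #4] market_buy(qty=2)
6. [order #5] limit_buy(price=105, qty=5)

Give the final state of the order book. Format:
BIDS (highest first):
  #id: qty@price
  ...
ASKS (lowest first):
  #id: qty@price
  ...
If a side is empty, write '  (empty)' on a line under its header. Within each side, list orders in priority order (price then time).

Answer: BIDS (highest first):
  (empty)
ASKS (lowest first):
  (empty)

Derivation:
After op 1 [order #1] limit_sell(price=95, qty=4): fills=none; bids=[-] asks=[#1:4@95]
After op 2 [order #2] limit_sell(price=100, qty=2): fills=none; bids=[-] asks=[#1:4@95 #2:2@100]
After op 3 cancel(order #2): fills=none; bids=[-] asks=[#1:4@95]
After op 4 [order #3] limit_sell(price=98, qty=3): fills=none; bids=[-] asks=[#1:4@95 #3:3@98]
After op 5 [order #4] market_buy(qty=2): fills=#4x#1:2@95; bids=[-] asks=[#1:2@95 #3:3@98]
After op 6 [order #5] limit_buy(price=105, qty=5): fills=#5x#1:2@95 #5x#3:3@98; bids=[-] asks=[-]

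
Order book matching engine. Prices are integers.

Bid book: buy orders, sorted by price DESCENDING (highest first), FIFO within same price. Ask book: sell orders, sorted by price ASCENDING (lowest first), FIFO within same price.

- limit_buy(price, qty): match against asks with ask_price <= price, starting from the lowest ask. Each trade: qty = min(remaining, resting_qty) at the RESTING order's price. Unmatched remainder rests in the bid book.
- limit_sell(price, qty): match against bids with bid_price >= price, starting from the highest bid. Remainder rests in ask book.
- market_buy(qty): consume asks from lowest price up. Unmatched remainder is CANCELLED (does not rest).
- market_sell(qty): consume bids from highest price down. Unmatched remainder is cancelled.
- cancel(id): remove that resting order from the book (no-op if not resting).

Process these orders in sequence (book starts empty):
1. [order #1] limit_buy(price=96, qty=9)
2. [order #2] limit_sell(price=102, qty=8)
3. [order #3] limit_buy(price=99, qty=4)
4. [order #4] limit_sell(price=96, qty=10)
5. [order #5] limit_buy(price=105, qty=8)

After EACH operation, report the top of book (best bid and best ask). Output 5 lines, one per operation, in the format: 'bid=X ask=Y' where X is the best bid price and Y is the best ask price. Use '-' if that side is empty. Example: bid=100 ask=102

After op 1 [order #1] limit_buy(price=96, qty=9): fills=none; bids=[#1:9@96] asks=[-]
After op 2 [order #2] limit_sell(price=102, qty=8): fills=none; bids=[#1:9@96] asks=[#2:8@102]
After op 3 [order #3] limit_buy(price=99, qty=4): fills=none; bids=[#3:4@99 #1:9@96] asks=[#2:8@102]
After op 4 [order #4] limit_sell(price=96, qty=10): fills=#3x#4:4@99 #1x#4:6@96; bids=[#1:3@96] asks=[#2:8@102]
After op 5 [order #5] limit_buy(price=105, qty=8): fills=#5x#2:8@102; bids=[#1:3@96] asks=[-]

Answer: bid=96 ask=-
bid=96 ask=102
bid=99 ask=102
bid=96 ask=102
bid=96 ask=-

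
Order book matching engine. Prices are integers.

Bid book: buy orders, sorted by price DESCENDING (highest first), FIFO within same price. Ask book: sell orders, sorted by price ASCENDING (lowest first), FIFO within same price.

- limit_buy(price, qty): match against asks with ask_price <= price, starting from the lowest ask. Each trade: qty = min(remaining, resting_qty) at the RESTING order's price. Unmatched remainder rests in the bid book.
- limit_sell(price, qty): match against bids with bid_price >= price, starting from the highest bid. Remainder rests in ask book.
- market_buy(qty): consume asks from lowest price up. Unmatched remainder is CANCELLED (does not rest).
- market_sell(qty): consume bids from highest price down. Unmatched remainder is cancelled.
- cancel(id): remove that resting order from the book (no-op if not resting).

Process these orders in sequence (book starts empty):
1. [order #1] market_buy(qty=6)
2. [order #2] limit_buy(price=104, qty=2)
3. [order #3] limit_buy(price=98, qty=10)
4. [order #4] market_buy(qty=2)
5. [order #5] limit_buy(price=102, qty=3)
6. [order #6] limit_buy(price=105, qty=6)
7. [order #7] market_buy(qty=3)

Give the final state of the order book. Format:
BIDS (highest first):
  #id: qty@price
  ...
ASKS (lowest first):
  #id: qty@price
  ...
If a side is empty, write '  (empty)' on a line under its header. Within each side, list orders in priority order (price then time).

Answer: BIDS (highest first):
  #6: 6@105
  #2: 2@104
  #5: 3@102
  #3: 10@98
ASKS (lowest first):
  (empty)

Derivation:
After op 1 [order #1] market_buy(qty=6): fills=none; bids=[-] asks=[-]
After op 2 [order #2] limit_buy(price=104, qty=2): fills=none; bids=[#2:2@104] asks=[-]
After op 3 [order #3] limit_buy(price=98, qty=10): fills=none; bids=[#2:2@104 #3:10@98] asks=[-]
After op 4 [order #4] market_buy(qty=2): fills=none; bids=[#2:2@104 #3:10@98] asks=[-]
After op 5 [order #5] limit_buy(price=102, qty=3): fills=none; bids=[#2:2@104 #5:3@102 #3:10@98] asks=[-]
After op 6 [order #6] limit_buy(price=105, qty=6): fills=none; bids=[#6:6@105 #2:2@104 #5:3@102 #3:10@98] asks=[-]
After op 7 [order #7] market_buy(qty=3): fills=none; bids=[#6:6@105 #2:2@104 #5:3@102 #3:10@98] asks=[-]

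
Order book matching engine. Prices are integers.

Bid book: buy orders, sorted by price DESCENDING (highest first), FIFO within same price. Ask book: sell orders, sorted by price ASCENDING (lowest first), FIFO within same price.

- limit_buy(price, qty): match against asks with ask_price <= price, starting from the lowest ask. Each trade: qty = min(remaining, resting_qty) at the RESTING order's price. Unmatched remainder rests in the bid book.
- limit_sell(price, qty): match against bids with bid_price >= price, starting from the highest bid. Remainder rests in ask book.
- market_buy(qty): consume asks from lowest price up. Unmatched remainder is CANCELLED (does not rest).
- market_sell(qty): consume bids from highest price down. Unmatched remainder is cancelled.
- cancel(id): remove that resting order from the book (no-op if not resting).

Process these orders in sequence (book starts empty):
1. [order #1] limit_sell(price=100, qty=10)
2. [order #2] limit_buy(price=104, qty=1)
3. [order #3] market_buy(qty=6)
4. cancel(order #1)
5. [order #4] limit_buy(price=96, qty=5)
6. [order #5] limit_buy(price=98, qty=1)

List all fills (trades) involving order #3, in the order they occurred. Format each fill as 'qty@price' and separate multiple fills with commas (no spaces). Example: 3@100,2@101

After op 1 [order #1] limit_sell(price=100, qty=10): fills=none; bids=[-] asks=[#1:10@100]
After op 2 [order #2] limit_buy(price=104, qty=1): fills=#2x#1:1@100; bids=[-] asks=[#1:9@100]
After op 3 [order #3] market_buy(qty=6): fills=#3x#1:6@100; bids=[-] asks=[#1:3@100]
After op 4 cancel(order #1): fills=none; bids=[-] asks=[-]
After op 5 [order #4] limit_buy(price=96, qty=5): fills=none; bids=[#4:5@96] asks=[-]
After op 6 [order #5] limit_buy(price=98, qty=1): fills=none; bids=[#5:1@98 #4:5@96] asks=[-]

Answer: 6@100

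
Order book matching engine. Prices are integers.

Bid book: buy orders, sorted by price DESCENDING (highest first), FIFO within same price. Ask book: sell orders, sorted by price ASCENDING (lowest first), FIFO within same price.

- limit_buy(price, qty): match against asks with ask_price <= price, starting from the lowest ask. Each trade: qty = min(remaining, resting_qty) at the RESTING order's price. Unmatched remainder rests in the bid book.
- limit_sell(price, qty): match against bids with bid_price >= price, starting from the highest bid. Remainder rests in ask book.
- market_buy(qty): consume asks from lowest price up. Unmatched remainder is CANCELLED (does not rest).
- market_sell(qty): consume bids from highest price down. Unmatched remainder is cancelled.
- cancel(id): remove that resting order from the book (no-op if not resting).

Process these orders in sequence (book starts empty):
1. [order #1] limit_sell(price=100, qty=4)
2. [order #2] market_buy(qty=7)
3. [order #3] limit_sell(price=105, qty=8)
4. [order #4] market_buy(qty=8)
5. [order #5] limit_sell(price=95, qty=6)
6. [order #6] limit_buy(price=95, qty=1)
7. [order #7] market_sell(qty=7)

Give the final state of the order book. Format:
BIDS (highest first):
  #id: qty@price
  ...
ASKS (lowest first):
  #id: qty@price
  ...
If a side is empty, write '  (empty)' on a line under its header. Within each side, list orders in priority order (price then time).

Answer: BIDS (highest first):
  (empty)
ASKS (lowest first):
  #5: 5@95

Derivation:
After op 1 [order #1] limit_sell(price=100, qty=4): fills=none; bids=[-] asks=[#1:4@100]
After op 2 [order #2] market_buy(qty=7): fills=#2x#1:4@100; bids=[-] asks=[-]
After op 3 [order #3] limit_sell(price=105, qty=8): fills=none; bids=[-] asks=[#3:8@105]
After op 4 [order #4] market_buy(qty=8): fills=#4x#3:8@105; bids=[-] asks=[-]
After op 5 [order #5] limit_sell(price=95, qty=6): fills=none; bids=[-] asks=[#5:6@95]
After op 6 [order #6] limit_buy(price=95, qty=1): fills=#6x#5:1@95; bids=[-] asks=[#5:5@95]
After op 7 [order #7] market_sell(qty=7): fills=none; bids=[-] asks=[#5:5@95]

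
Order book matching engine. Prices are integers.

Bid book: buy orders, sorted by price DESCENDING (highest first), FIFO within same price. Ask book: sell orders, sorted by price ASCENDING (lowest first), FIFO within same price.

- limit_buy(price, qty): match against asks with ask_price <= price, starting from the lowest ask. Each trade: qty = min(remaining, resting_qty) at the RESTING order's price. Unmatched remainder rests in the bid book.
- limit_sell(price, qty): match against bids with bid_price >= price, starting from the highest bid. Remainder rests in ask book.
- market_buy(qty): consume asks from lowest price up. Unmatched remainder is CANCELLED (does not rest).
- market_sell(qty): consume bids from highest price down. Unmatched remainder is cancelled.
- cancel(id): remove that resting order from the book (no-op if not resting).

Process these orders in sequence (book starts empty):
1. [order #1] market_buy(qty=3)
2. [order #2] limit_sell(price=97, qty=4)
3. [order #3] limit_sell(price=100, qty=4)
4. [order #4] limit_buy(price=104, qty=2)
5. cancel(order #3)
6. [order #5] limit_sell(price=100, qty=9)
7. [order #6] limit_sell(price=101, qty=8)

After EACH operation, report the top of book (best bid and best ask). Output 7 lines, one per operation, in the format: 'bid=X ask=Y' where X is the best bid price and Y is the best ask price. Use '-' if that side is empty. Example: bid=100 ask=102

Answer: bid=- ask=-
bid=- ask=97
bid=- ask=97
bid=- ask=97
bid=- ask=97
bid=- ask=97
bid=- ask=97

Derivation:
After op 1 [order #1] market_buy(qty=3): fills=none; bids=[-] asks=[-]
After op 2 [order #2] limit_sell(price=97, qty=4): fills=none; bids=[-] asks=[#2:4@97]
After op 3 [order #3] limit_sell(price=100, qty=4): fills=none; bids=[-] asks=[#2:4@97 #3:4@100]
After op 4 [order #4] limit_buy(price=104, qty=2): fills=#4x#2:2@97; bids=[-] asks=[#2:2@97 #3:4@100]
After op 5 cancel(order #3): fills=none; bids=[-] asks=[#2:2@97]
After op 6 [order #5] limit_sell(price=100, qty=9): fills=none; bids=[-] asks=[#2:2@97 #5:9@100]
After op 7 [order #6] limit_sell(price=101, qty=8): fills=none; bids=[-] asks=[#2:2@97 #5:9@100 #6:8@101]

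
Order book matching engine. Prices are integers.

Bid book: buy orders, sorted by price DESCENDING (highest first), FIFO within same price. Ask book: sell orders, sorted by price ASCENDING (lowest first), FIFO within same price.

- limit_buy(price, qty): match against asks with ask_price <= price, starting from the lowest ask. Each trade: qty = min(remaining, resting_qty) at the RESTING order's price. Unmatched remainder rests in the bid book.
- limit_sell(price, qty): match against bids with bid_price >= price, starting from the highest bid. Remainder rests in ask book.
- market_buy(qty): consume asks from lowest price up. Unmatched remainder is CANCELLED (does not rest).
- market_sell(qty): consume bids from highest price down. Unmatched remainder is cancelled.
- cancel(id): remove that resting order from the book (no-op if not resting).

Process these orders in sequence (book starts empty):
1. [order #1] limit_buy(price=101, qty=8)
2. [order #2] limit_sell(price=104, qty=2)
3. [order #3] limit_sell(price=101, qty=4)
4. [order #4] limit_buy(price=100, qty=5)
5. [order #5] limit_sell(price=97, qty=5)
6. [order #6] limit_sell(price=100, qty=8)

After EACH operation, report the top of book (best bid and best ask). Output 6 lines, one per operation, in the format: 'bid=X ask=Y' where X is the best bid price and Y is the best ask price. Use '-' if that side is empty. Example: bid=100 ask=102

After op 1 [order #1] limit_buy(price=101, qty=8): fills=none; bids=[#1:8@101] asks=[-]
After op 2 [order #2] limit_sell(price=104, qty=2): fills=none; bids=[#1:8@101] asks=[#2:2@104]
After op 3 [order #3] limit_sell(price=101, qty=4): fills=#1x#3:4@101; bids=[#1:4@101] asks=[#2:2@104]
After op 4 [order #4] limit_buy(price=100, qty=5): fills=none; bids=[#1:4@101 #4:5@100] asks=[#2:2@104]
After op 5 [order #5] limit_sell(price=97, qty=5): fills=#1x#5:4@101 #4x#5:1@100; bids=[#4:4@100] asks=[#2:2@104]
After op 6 [order #6] limit_sell(price=100, qty=8): fills=#4x#6:4@100; bids=[-] asks=[#6:4@100 #2:2@104]

Answer: bid=101 ask=-
bid=101 ask=104
bid=101 ask=104
bid=101 ask=104
bid=100 ask=104
bid=- ask=100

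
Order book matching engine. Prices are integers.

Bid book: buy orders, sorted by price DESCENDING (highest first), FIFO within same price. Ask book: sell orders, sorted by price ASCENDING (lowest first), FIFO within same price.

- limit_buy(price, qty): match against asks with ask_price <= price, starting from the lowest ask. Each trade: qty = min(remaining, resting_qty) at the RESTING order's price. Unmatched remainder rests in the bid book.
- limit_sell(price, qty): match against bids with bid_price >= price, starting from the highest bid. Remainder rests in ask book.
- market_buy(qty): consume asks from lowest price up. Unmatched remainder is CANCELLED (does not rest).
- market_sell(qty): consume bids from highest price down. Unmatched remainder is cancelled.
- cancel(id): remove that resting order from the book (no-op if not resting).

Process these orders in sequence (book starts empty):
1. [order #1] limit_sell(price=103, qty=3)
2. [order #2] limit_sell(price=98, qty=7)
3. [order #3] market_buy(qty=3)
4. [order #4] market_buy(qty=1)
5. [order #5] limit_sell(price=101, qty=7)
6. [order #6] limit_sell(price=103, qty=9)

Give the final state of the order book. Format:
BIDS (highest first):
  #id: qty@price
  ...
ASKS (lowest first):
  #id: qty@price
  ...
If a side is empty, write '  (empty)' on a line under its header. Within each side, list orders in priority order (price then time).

After op 1 [order #1] limit_sell(price=103, qty=3): fills=none; bids=[-] asks=[#1:3@103]
After op 2 [order #2] limit_sell(price=98, qty=7): fills=none; bids=[-] asks=[#2:7@98 #1:3@103]
After op 3 [order #3] market_buy(qty=3): fills=#3x#2:3@98; bids=[-] asks=[#2:4@98 #1:3@103]
After op 4 [order #4] market_buy(qty=1): fills=#4x#2:1@98; bids=[-] asks=[#2:3@98 #1:3@103]
After op 5 [order #5] limit_sell(price=101, qty=7): fills=none; bids=[-] asks=[#2:3@98 #5:7@101 #1:3@103]
After op 6 [order #6] limit_sell(price=103, qty=9): fills=none; bids=[-] asks=[#2:3@98 #5:7@101 #1:3@103 #6:9@103]

Answer: BIDS (highest first):
  (empty)
ASKS (lowest first):
  #2: 3@98
  #5: 7@101
  #1: 3@103
  #6: 9@103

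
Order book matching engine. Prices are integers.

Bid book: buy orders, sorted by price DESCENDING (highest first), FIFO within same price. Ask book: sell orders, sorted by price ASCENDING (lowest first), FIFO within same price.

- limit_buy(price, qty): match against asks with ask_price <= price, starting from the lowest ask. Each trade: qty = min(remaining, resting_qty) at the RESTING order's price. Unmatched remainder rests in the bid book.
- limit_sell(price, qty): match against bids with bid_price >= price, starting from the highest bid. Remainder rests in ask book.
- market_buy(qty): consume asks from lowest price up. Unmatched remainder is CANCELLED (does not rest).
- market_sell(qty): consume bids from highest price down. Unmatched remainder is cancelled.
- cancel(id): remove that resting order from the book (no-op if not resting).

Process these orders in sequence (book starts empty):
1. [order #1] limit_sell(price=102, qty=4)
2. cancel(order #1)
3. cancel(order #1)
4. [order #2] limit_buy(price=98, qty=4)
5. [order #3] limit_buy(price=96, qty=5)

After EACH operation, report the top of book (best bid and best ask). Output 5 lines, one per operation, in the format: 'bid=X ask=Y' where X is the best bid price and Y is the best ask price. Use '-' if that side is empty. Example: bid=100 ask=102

After op 1 [order #1] limit_sell(price=102, qty=4): fills=none; bids=[-] asks=[#1:4@102]
After op 2 cancel(order #1): fills=none; bids=[-] asks=[-]
After op 3 cancel(order #1): fills=none; bids=[-] asks=[-]
After op 4 [order #2] limit_buy(price=98, qty=4): fills=none; bids=[#2:4@98] asks=[-]
After op 5 [order #3] limit_buy(price=96, qty=5): fills=none; bids=[#2:4@98 #3:5@96] asks=[-]

Answer: bid=- ask=102
bid=- ask=-
bid=- ask=-
bid=98 ask=-
bid=98 ask=-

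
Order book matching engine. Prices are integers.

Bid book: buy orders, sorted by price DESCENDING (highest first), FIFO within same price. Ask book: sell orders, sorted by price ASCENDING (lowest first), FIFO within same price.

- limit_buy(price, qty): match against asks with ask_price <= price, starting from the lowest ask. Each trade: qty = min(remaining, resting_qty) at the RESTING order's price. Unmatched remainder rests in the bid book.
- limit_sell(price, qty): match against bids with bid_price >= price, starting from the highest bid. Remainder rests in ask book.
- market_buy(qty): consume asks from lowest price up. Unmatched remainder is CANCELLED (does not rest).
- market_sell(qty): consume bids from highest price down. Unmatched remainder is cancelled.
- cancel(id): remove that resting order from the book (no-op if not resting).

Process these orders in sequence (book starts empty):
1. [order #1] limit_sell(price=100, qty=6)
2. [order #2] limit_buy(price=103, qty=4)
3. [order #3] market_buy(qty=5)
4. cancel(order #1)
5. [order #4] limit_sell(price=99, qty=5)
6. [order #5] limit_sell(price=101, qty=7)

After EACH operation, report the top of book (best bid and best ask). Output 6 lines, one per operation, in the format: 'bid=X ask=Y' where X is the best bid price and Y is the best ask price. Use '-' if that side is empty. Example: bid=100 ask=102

Answer: bid=- ask=100
bid=- ask=100
bid=- ask=-
bid=- ask=-
bid=- ask=99
bid=- ask=99

Derivation:
After op 1 [order #1] limit_sell(price=100, qty=6): fills=none; bids=[-] asks=[#1:6@100]
After op 2 [order #2] limit_buy(price=103, qty=4): fills=#2x#1:4@100; bids=[-] asks=[#1:2@100]
After op 3 [order #3] market_buy(qty=5): fills=#3x#1:2@100; bids=[-] asks=[-]
After op 4 cancel(order #1): fills=none; bids=[-] asks=[-]
After op 5 [order #4] limit_sell(price=99, qty=5): fills=none; bids=[-] asks=[#4:5@99]
After op 6 [order #5] limit_sell(price=101, qty=7): fills=none; bids=[-] asks=[#4:5@99 #5:7@101]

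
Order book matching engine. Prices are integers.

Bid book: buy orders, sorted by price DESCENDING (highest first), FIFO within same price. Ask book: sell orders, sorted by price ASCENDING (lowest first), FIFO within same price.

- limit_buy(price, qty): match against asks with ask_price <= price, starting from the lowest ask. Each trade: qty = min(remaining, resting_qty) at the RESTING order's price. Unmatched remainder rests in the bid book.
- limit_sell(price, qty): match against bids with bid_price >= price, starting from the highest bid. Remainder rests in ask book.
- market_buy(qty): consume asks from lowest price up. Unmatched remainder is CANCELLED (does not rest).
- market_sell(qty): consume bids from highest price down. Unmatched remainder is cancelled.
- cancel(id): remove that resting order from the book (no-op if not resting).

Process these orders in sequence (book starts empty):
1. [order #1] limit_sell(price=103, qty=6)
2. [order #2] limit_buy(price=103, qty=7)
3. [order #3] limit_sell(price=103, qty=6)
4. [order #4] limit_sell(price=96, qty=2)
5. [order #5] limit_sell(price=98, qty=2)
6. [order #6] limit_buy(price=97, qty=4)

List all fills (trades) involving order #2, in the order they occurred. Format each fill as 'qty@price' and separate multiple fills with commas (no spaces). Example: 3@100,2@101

Answer: 6@103,1@103

Derivation:
After op 1 [order #1] limit_sell(price=103, qty=6): fills=none; bids=[-] asks=[#1:6@103]
After op 2 [order #2] limit_buy(price=103, qty=7): fills=#2x#1:6@103; bids=[#2:1@103] asks=[-]
After op 3 [order #3] limit_sell(price=103, qty=6): fills=#2x#3:1@103; bids=[-] asks=[#3:5@103]
After op 4 [order #4] limit_sell(price=96, qty=2): fills=none; bids=[-] asks=[#4:2@96 #3:5@103]
After op 5 [order #5] limit_sell(price=98, qty=2): fills=none; bids=[-] asks=[#4:2@96 #5:2@98 #3:5@103]
After op 6 [order #6] limit_buy(price=97, qty=4): fills=#6x#4:2@96; bids=[#6:2@97] asks=[#5:2@98 #3:5@103]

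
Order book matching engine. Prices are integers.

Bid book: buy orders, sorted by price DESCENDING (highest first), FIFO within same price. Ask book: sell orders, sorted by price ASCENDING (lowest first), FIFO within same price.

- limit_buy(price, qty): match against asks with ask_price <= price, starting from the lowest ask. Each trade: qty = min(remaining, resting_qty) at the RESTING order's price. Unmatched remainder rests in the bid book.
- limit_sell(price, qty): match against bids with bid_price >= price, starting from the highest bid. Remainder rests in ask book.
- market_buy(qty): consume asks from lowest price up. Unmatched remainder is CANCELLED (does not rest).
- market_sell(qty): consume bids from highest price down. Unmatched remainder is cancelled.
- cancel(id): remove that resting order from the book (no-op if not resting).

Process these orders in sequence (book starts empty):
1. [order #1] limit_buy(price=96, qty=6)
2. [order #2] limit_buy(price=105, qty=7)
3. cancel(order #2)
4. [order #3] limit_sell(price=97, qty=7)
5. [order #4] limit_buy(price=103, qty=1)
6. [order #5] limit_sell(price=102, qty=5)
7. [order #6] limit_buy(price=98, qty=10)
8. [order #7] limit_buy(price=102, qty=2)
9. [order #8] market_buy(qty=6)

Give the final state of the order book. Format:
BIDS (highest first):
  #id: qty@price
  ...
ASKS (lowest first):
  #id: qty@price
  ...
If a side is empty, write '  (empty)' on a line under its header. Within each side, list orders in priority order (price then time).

After op 1 [order #1] limit_buy(price=96, qty=6): fills=none; bids=[#1:6@96] asks=[-]
After op 2 [order #2] limit_buy(price=105, qty=7): fills=none; bids=[#2:7@105 #1:6@96] asks=[-]
After op 3 cancel(order #2): fills=none; bids=[#1:6@96] asks=[-]
After op 4 [order #3] limit_sell(price=97, qty=7): fills=none; bids=[#1:6@96] asks=[#3:7@97]
After op 5 [order #4] limit_buy(price=103, qty=1): fills=#4x#3:1@97; bids=[#1:6@96] asks=[#3:6@97]
After op 6 [order #5] limit_sell(price=102, qty=5): fills=none; bids=[#1:6@96] asks=[#3:6@97 #5:5@102]
After op 7 [order #6] limit_buy(price=98, qty=10): fills=#6x#3:6@97; bids=[#6:4@98 #1:6@96] asks=[#5:5@102]
After op 8 [order #7] limit_buy(price=102, qty=2): fills=#7x#5:2@102; bids=[#6:4@98 #1:6@96] asks=[#5:3@102]
After op 9 [order #8] market_buy(qty=6): fills=#8x#5:3@102; bids=[#6:4@98 #1:6@96] asks=[-]

Answer: BIDS (highest first):
  #6: 4@98
  #1: 6@96
ASKS (lowest first):
  (empty)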